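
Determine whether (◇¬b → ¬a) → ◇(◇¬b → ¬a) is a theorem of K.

Not valid

Tableau for the negation ¬((◇¬b → ¬a) → ◇(◇¬b → ¬a)):
1. ¬((◇¬b → ¬a) → ◇(◇¬b → ¬a)), u
2. ◇¬b → ¬a, u
3. ¬◇(◇¬b → ¬a), u
4. ¬a, u
The negation has an open branch (countermodel exists).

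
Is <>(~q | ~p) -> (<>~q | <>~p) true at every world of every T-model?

Yes, valid

Tableau for the negation ~(<>(~q | ~p) -> (<>~q | <>~p)):
1. ~(<>(~q | ~p) -> (<>~q | <>~p)), u
2. <>(~q | ~p), u
3. ~(<>~q | <>~p), u
4. ~<>~q, u
5. ~<>~p, u
6. q, u
7. p, u
8. ~q | ~p, v
9. q, v
10. p, v
11. ~p, v
Accessibility: uRu, uRv, vRv
Branch closes: p and ~p both at v.
All branches of the negation close; one closing branch shown above.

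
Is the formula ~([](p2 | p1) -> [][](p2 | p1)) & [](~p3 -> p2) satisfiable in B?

1. ~([](p2 | p1) -> [][](p2 | p1)) & [](~p3 -> p2), w0
2. ~([](p2 | p1) -> [][](p2 | p1)), w0   [&-rule on 1]
3. [](~p3 -> p2), w0   [&-rule on 1]
4. [](p2 | p1), w0   [~->-rule on 2]
5. ~[][](p2 | p1), w0   [~->-rule on 2]
6. ~p3 -> p2, w0   [[]-rule on 3 via w0Rw0]
7. p2 | p1, w0   [[]-rule on 4 via w0Rw0]
8. p2, w0   [->-rule on 6 (branches; this branch)]
9. p1, w0   [|-rule on 7 (branches; this branch)]
10. ~[](p2 | p1), w1   [~[]-rule on 5: fresh world w1, w0Rw1]
11. ~p3 -> p2, w1   [[]-rule on 3 via w0Rw1]
12. p2 | p1, w1   [[]-rule on 4 via w0Rw1]
13. p2, w1   [->-rule on 11 (branches; this branch)]
14. p1, w1   [|-rule on 12 (branches; this branch)]
15. ~(p2 | p1), w2   [~[]-rule on 10: fresh world w2, w1Rw2]
16. ~p2, w2   [~|-rule on 15]
17. ~p1, w2   [~|-rule on 15]
Accessibility: w0Rw0, w0Rw1, w1Rw0, w1Rw1, w1Rw2, w2Rw1, w2Rw2

Yes, satisfiable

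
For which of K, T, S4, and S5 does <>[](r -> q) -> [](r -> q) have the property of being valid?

S4-tableau for the negation ~(<>[](r -> q) -> [](r -> q)):
1. ~(<>[](r -> q) -> [](r -> q)), u
2. <>[](r -> q), u   [~->-rule on 1]
3. ~[](r -> q), u   [~->-rule on 1]
4. [](r -> q), v   [<>-rule on 2: fresh world v, uRv]
5. r -> q, v   [[]-rule on 4 via vRv]
6. q, v   [->-rule on 5 (branches; this branch)]
7. ~(r -> q), w   [~[]-rule on 3: fresh world w, uRw]
8. r, w   [~->-rule on 7]
9. ~q, w   [~->-rule on 7]
Accessibility: uRu, uRv, uRw, vRv, wRw
Complete open branch: countermodel on an S4-frame, so not valid in S4, nor in K, T (the same frame is also a K-frame and a T-frame).
S5-tableau for the negation ~(<>[](r -> q) -> [](r -> q)):
1. ~(<>[](r -> q) -> [](r -> q)), u
2. <>[](r -> q), u   [~->-rule on 1]
3. ~[](r -> q), u   [~->-rule on 1]
4. [](r -> q), v   [<>-rule on 2: fresh world v, uRv]
5. r -> q, u   [[]-rule on 4 via vRu]
6. r -> q, v   [[]-rule on 4 via vRv]
7. q, u   [->-rule on 5 (branches; this branch)]
8. q, v   [->-rule on 6 (branches; this branch)]
9. ~(r -> q), w   [~[]-rule on 3: fresh world w, uRw]
10. r, w   [~->-rule on 9]
11. ~q, w   [~->-rule on 9]
12. r -> q, w   [[]-rule on 4 via vRw]
13. q, w   [->-rule on 12 (branches; this branch)]
Accessibility: uRu, uRv, uRw, vRu, vRv, vRw, wRu, wRv, wRw
Branch closes: q and ~q both at w.
Every branch closes (one shown): valid in S5.

S5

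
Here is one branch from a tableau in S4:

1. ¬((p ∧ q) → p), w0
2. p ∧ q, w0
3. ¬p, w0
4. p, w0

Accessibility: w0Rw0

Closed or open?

Both p and ¬p appear at w0.

Yes, closed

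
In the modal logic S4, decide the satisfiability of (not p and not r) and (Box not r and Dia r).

Unsatisfiable (every branch closes)

1. (not p and not r) and (Box not r and Dia r), u
2. not p and not r, u
3. Box not r and Dia r, u
4. not p, u
5. not r, u
6. Box not r, u
7. Dia r, u
8. r, v
9. not r, v
Accessibility: uRu, uRv, vRv
Branch closes: r and not r both at v.
All branches of the tableau close; one closing branch shown above.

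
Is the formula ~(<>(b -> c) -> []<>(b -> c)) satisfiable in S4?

Yes, satisfiable

1. ~(<>(b -> c) -> []<>(b -> c)), w0
2. <>(b -> c), w0
3. ~[]<>(b -> c), w0
4. b -> c, w1
5. c, w1
6. ~<>(b -> c), w2
7. ~(b -> c), w2
8. b, w2
9. ~c, w2
Accessibility: w0Rw0, w0Rw1, w0Rw2, w1Rw1, w2Rw2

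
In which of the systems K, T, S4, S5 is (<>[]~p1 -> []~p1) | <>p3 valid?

S4-tableau for the negation ~((<>[]~p1 -> []~p1) | <>p3):
1. ~((<>[]~p1 -> []~p1) | <>p3), u
2. ~(<>[]~p1 -> []~p1), u   [~|-rule on 1]
3. ~<>p3, u   [~|-rule on 1]
4. <>[]~p1, u   [~->-rule on 2]
5. ~[]~p1, u   [~->-rule on 2]
6. ~p3, u   [~<>-rule on 3 via uRu]
7. []~p1, v   [<>-rule on 4: fresh world v, uRv]
8. ~p3, v   [~<>-rule on 3 via uRv]
9. ~p1, v   [[]-rule on 7 via vRv]
10. p1, w   [~[]-rule on 5: fresh world w, uRw]
11. ~p3, w   [~<>-rule on 3 via uRw]
Accessibility: uRu, uRv, uRw, vRv, wRw
Complete open branch: countermodel on an S4-frame, so not valid in S4, nor in K, T (the same frame is also a K-frame and a T-frame).
S5-tableau for the negation ~((<>[]~p1 -> []~p1) | <>p3):
1. ~((<>[]~p1 -> []~p1) | <>p3), u
2. ~(<>[]~p1 -> []~p1), u   [~|-rule on 1]
3. ~<>p3, u   [~|-rule on 1]
4. <>[]~p1, u   [~->-rule on 2]
5. ~[]~p1, u   [~->-rule on 2]
6. ~p3, u   [~<>-rule on 3 via uRu]
7. []~p1, v   [<>-rule on 4: fresh world v, uRv]
8. ~p3, v   [~<>-rule on 3 via uRv]
9. ~p1, u   [[]-rule on 7 via vRu]
10. ~p1, v   [[]-rule on 7 via vRv]
11. p1, w   [~[]-rule on 5: fresh world w, uRw]
12. ~p3, w   [~<>-rule on 3 via uRw]
13. ~p1, w   [[]-rule on 7 via vRw]
Accessibility: uRu, uRv, uRw, vRu, vRv, vRw, wRu, wRv, wRw
Branch closes: p1 and ~p1 both at w.
Every branch closes (one shown): valid in S5.

S5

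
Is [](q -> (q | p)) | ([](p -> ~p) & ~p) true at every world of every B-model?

Tableau for the negation ~([](q -> (q | p)) | ([](p -> ~p) & ~p)):
1. ~([](q -> (q | p)) | ([](p -> ~p) & ~p)), 0
2. ~[](q -> (q | p)), 0
3. ~([](p -> ~p) & ~p), 0
4. p, 0
5. ~(q -> (q | p)), 1
6. q, 1
7. ~(q | p), 1
8. ~q, 1
9. ~p, 1
Accessibility: 0R0, 0R1, 1R0, 1R1
Branch closes: q and ~q both at 1.
All branches of the negation close; one closing branch shown above.

Valid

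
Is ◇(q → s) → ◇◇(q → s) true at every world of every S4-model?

Yes, valid

Tableau for the negation ¬(◇(q → s) → ◇◇(q → s)):
1. ¬(◇(q → s) → ◇◇(q → s)), w0
2. ◇(q → s), w0
3. ¬◇◇(q → s), w0
4. ¬◇(q → s), w0
5. ¬(q → s), w0
6. q, w0
7. ¬s, w0
8. q → s, w1
9. ¬◇(q → s), w1
10. ¬(q → s), w1
11. q, w1
12. ¬s, w1
13. s, w1
Accessibility: w0Rw0, w0Rw1, w1Rw1
Branch closes: s and ¬s both at w1.
All branches of the negation close; one closing branch shown above.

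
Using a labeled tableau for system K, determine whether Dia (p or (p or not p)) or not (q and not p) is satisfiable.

1. Dia (p or (p or not p)) or not (q and not p), w0
2. not (q and not p), w0
3. p, w0

Satisfiable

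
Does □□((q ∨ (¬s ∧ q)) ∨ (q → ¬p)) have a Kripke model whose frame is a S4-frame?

Satisfiable

1. □□((q ∨ (¬s ∧ q)) ∨ (q → ¬p)), u
2. □((q ∨ (¬s ∧ q)) ∨ (q → ¬p)), u
3. (q ∨ (¬s ∧ q)) ∨ (q → ¬p), u
4. q → ¬p, u
5. ¬p, u
Accessibility: uRu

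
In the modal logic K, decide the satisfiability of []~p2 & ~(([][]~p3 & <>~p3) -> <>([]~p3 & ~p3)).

1. []~p2 & ~(([][]~p3 & <>~p3) -> <>([]~p3 & ~p3)), w0
2. []~p2, w0
3. ~(([][]~p3 & <>~p3) -> <>([]~p3 & ~p3)), w0
4. [][]~p3 & <>~p3, w0
5. ~<>([]~p3 & ~p3), w0
6. [][]~p3, w0
7. <>~p3, w0
8. ~p3, w1
9. ~p2, w1
10. ~([]~p3 & ~p3), w1
11. []~p3, w1
12. ~[]~p3, w1
13. p3, w2
14. ~p3, w2
Accessibility: w0Rw1, w1Rw2
Branch closes: p3 and ~p3 both at w2.
All branches of the tableau close; one closing branch shown above.

No, unsatisfiable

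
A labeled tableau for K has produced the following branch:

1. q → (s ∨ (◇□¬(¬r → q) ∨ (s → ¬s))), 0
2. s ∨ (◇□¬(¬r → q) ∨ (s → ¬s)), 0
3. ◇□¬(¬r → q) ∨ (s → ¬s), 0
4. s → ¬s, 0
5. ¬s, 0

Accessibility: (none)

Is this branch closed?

Not closed

No world carries both an atom and its negation.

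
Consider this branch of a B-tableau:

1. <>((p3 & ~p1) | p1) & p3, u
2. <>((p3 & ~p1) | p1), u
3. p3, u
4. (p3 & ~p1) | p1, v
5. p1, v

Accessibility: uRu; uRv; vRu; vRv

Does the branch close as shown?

No atom appears with both signs at the same world.

Open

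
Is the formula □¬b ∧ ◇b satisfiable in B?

1. □¬b ∧ ◇b, 0
2. □¬b, 0
3. ◇b, 0
4. ¬b, 0
5. b, 1
6. ¬b, 1
Accessibility: 0R0, 0R1, 1R0, 1R1
Branch closes: b and ¬b both at 1.
(One branch shown.) All branches close.

Unsatisfiable (every branch closes)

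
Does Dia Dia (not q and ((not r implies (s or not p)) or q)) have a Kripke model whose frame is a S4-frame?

1. Dia Dia (not q and ((not r implies (s or not p)) or q)), w0
2. Dia (not q and ((not r implies (s or not p)) or q)), w1
3. not q and ((not r implies (s or not p)) or q), w2
4. not q, w2
5. (not r implies (s or not p)) or q, w2
6. not r implies (s or not p), w2
7. s or not p, w2
8. not p, w2
Accessibility: w0Rw0, w0Rw1, w0Rw2, w1Rw1, w1Rw2, w2Rw2

Satisfiable (open branch found)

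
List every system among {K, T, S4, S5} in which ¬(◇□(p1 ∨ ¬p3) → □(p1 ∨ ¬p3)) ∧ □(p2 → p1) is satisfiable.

K, T, S4

S4-tableau for the formula:
1. ¬(◇□(p1 ∨ ¬p3) → □(p1 ∨ ¬p3)) ∧ □(p2 → p1), u
2. ¬(◇□(p1 ∨ ¬p3) → □(p1 ∨ ¬p3)), u   [∧-rule on 1]
3. □(p2 → p1), u   [∧-rule on 1]
4. ◇□(p1 ∨ ¬p3), u   [¬→-rule on 2]
5. ¬□(p1 ∨ ¬p3), u   [¬→-rule on 2]
6. p2 → p1, u   [□-rule on 3 via uRu]
7. p1, u   [→-rule on 6 (branches; this branch)]
8. □(p1 ∨ ¬p3), v   [◇-rule on 4: fresh world v, uRv]
9. p2 → p1, v   [□-rule on 3 via uRv]
10. p1 ∨ ¬p3, v   [□-rule on 8 via vRv]
11. p1, v   [→-rule on 9 (branches; this branch)]
12. ¬p3, v   [∨-rule on 10 (branches; this branch)]
13. ¬(p1 ∨ ¬p3), w   [¬□-rule on 5: fresh world w, uRw]
14. ¬p1, w   [¬∨-rule on 13]
15. p3, w   [¬∨-rule on 13]
16. p2 → p1, w   [□-rule on 3 via uRw]
17. ¬p2, w   [→-rule on 16 (branches; this branch)]
Accessibility: uRu, uRv, uRw, vRv, wRw
Complete open branch: satisfiable in S4, hence also in K, T (this S4-model is also a K-model and a T-model).
S5-tableau for the formula:
1. ¬(◇□(p1 ∨ ¬p3) → □(p1 ∨ ¬p3)) ∧ □(p2 → p1), u
2. ¬(◇□(p1 ∨ ¬p3) → □(p1 ∨ ¬p3)), u   [∧-rule on 1]
3. □(p2 → p1), u   [∧-rule on 1]
4. ◇□(p1 ∨ ¬p3), u   [¬→-rule on 2]
5. ¬□(p1 ∨ ¬p3), u   [¬→-rule on 2]
6. p2 → p1, u   [□-rule on 3 via uRu]
7. p1, u   [→-rule on 6 (branches; this branch)]
8. □(p1 ∨ ¬p3), v   [◇-rule on 4: fresh world v, uRv]
9. p2 → p1, v   [□-rule on 3 via uRv]
10. p1 ∨ ¬p3, u   [□-rule on 8 via vRu]
11. p1 ∨ ¬p3, v   [□-rule on 8 via vRv]
12. p1, v   [→-rule on 9 (branches; this branch)]
13. ¬p3, u   [∨-rule on 10 (branches; this branch)]
14. ¬p3, v   [∨-rule on 11 (branches; this branch)]
15. ¬(p1 ∨ ¬p3), w   [¬□-rule on 5: fresh world w, uRw]
16. ¬p1, w   [¬∨-rule on 15]
17. p3, w   [¬∨-rule on 15]
18. p2 → p1, w   [□-rule on 3 via uRw]
19. p1 ∨ ¬p3, w   [□-rule on 8 via vRw]
20. ¬p2, w   [→-rule on 18 (branches; this branch)]
21. ¬p3, w   [∨-rule on 19 (branches; this branch)]
Accessibility: uRu, uRv, uRw, vRu, vRv, vRw, wRu, wRv, wRw
Branch closes: p3 and ¬p3 both at w.
Every branch closes (one shown): unsatisfiable in S5.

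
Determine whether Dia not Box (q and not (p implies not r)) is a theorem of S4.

Not valid

Tableau for the negation not Dia not Box (q and not (p implies not r)):
1. not Dia not Box (q and not (p implies not r)), u
2. Box (q and not (p implies not r)), u
3. q and not (p implies not r), u
4. q, u
5. not (p implies not r), u
6. p, u
7. r, u
Accessibility: uRu
The negation has an open branch (countermodel exists).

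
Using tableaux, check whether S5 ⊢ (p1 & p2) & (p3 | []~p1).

Tableau for the negation ~((p1 & p2) & (p3 | []~p1)):
1. ~((p1 & p2) & (p3 | []~p1)), u
2. ~(p3 | []~p1), u
3. ~p3, u
4. ~[]~p1, u
5. p1, v
Accessibility: uRu, uRv, vRu, vRv
The negation has an open branch (countermodel exists).

Invalid (countermodel exists)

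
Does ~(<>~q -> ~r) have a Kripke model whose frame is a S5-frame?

1. ~(<>~q -> ~r), w0
2. <>~q, w0
3. r, w0
4. ~q, w1
Accessibility: w0Rw0, w0Rw1, w1Rw0, w1Rw1

Yes, satisfiable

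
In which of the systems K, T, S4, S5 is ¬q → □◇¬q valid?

S5

S4-tableau for the negation ¬(¬q → □◇¬q):
1. ¬(¬q → □◇¬q), 0
2. ¬q, 0
3. ¬□◇¬q, 0
4. ¬◇¬q, 1
5. q, 1
Accessibility: 0R0, 0R1, 1R1
Complete open branch: countermodel on an S4-frame, so not valid in S4, nor in K, T (the same frame is also a K-frame and a T-frame).
S5-tableau for the negation ¬(¬q → □◇¬q):
1. ¬(¬q → □◇¬q), 0
2. ¬q, 0
3. ¬□◇¬q, 0
4. ¬◇¬q, 1
5. q, 0
Accessibility: 0R0, 0R1, 1R0, 1R1
Branch closes: q and ¬q both at 0.
Every branch closes (one shown): valid in S5.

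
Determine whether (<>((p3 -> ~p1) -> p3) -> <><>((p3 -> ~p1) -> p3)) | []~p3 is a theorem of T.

Valid in T

Tableau for the negation ~((<>((p3 -> ~p1) -> p3) -> <><>((p3 -> ~p1) -> p3)) | []~p3):
1. ~((<>((p3 -> ~p1) -> p3) -> <><>((p3 -> ~p1) -> p3)) | []~p3), 0
2. ~(<>((p3 -> ~p1) -> p3) -> <><>((p3 -> ~p1) -> p3)), 0
3. ~[]~p3, 0
4. <>((p3 -> ~p1) -> p3), 0
5. ~<><>((p3 -> ~p1) -> p3), 0
6. ~<>((p3 -> ~p1) -> p3), 0
7. ~((p3 -> ~p1) -> p3), 0
8. p3 -> ~p1, 0
9. ~p3, 0
10. ~p1, 0
11. p3, 1
12. ~<>((p3 -> ~p1) -> p3), 1
13. ~((p3 -> ~p1) -> p3), 1
14. p3 -> ~p1, 1
15. ~p3, 1
Accessibility: 0R0, 0R1, 1R1
Branch closes: p3 and ~p3 both at 1.
All branches of the negation close; one closing branch shown above.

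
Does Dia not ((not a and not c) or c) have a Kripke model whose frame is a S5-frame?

Satisfiable

1. Dia not ((not a and not c) or c), u
2. not ((not a and not c) or c), v
3. not (not a and not c), v
4. not c, v
5. a, v
Accessibility: uRu, uRv, vRu, vRv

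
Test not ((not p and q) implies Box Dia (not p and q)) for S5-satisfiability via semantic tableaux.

No, unsatisfiable

1. not ((not p and q) implies Box Dia (not p and q)), 0
2. not p and q, 0
3. not Box Dia (not p and q), 0
4. not p, 0
5. q, 0
6. not Dia (not p and q), 1
7. not (not p and q), 0
8. not (not p and q), 1
9. not q, 0
Accessibility: 0R0, 0R1, 1R0, 1R1
Branch closes: q and not q both at 0.
(One branch shown.) All branches close.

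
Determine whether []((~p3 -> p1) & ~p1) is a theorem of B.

Invalid (countermodel exists)

Tableau for the negation ~[]((~p3 -> p1) & ~p1):
1. ~[]((~p3 -> p1) & ~p1), 0
2. ~((~p3 -> p1) & ~p1), 1
3. p1, 1
Accessibility: 0R0, 0R1, 1R0, 1R1
The negation has an open branch (countermodel exists).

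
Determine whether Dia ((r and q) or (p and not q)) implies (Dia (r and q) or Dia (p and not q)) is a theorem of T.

Tableau for the negation not (Dia ((r and q) or (p and not q)) implies (Dia (r and q) or Dia (p and not q))):
1. not (Dia ((r and q) or (p and not q)) implies (Dia (r and q) or Dia (p and not q))), w0
2. Dia ((r and q) or (p and not q)), w0
3. not (Dia (r and q) or Dia (p and not q)), w0
4. not Dia (r and q), w0
5. not Dia (p and not q), w0
6. not (r and q), w0
7. not (p and not q), w0
8. not q, w0
9. not p, w0
10. (r and q) or (p and not q), w1
11. not (r and q), w1
12. not (p and not q), w1
13. p and not q, w1
14. p, w1
15. not q, w1
16. q, w1
Accessibility: w0Rw0, w0Rw1, w1Rw1
Branch closes: q and not q both at w1.
Every branch of the negation's tableau closes; the branch above is one of them.

Valid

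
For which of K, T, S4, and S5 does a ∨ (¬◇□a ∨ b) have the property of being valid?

S5-tableau for the negation ¬(a ∨ (¬◇□a ∨ b)):
1. ¬(a ∨ (¬◇□a ∨ b)), u
2. ¬a, u   [¬∨-rule on 1]
3. ¬(¬◇□a ∨ b), u   [¬∨-rule on 1]
4. ◇□a, u   [¬∨-rule on 3]
5. ¬b, u   [¬∨-rule on 3]
6. □a, v   [◇-rule on 4: fresh world v, uRv]
7. a, u   [□-rule on 6 via vRu]
Accessibility: uRu, uRv, vRu, vRv
Branch closes: a and ¬a both at u.
Every branch closes (one shown): valid in S5.
S4-tableau for the negation ¬(a ∨ (¬◇□a ∨ b)):
1. ¬(a ∨ (¬◇□a ∨ b)), u
2. ¬a, u   [¬∨-rule on 1]
3. ¬(¬◇□a ∨ b), u   [¬∨-rule on 1]
4. ◇□a, u   [¬∨-rule on 3]
5. ¬b, u   [¬∨-rule on 3]
6. □a, v   [◇-rule on 4: fresh world v, uRv]
7. a, v   [□-rule on 6 via vRv]
Accessibility: uRu, uRv, vRv
Complete open branch: countermodel on an S4-frame, so not valid in S4, nor in K, T (the same frame is also a K-frame and a T-frame).

S5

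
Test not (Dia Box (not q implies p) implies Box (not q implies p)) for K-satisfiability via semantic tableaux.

1. not (Dia Box (not q implies p) implies Box (not q implies p)), 0
2. Dia Box (not q implies p), 0   [neg-implies-rule on 1]
3. not Box (not q implies p), 0   [neg-implies-rule on 1]
4. Box (not q implies p), 1   [Dia-rule on 2: fresh world 1, 0R1]
5. not (not q implies p), 2   [neg-Box-rule on 3: fresh world 2, 0R2]
6. not q, 2   [neg-implies-rule on 5]
7. not p, 2   [neg-implies-rule on 5]
Accessibility: 0R1, 0R2

Satisfiable (open branch found)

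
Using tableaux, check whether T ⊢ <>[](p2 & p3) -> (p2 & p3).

No, not valid

Tableau for the negation ~(<>[](p2 & p3) -> (p2 & p3)):
1. ~(<>[](p2 & p3) -> (p2 & p3)), w0
2. <>[](p2 & p3), w0
3. ~(p2 & p3), w0
4. ~p3, w0
5. [](p2 & p3), w1
6. p2 & p3, w1
7. p2, w1
8. p3, w1
Accessibility: w0Rw0, w0Rw1, w1Rw1
The negation has an open branch (countermodel exists).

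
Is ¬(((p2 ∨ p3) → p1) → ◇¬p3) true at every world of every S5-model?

Tableau for the negation ((p2 ∨ p3) → p1) → ◇¬p3:
1. ((p2 ∨ p3) → p1) → ◇¬p3, u
2. ◇¬p3, u   [→-rule on 1 (branches; this branch)]
3. ¬p3, v   [◇-rule on 2: fresh world v, uRv]
Accessibility: uRu, uRv, vRu, vRv
The negation has an open branch (countermodel exists).

No, not valid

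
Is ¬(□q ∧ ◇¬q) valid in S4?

Valid

Tableau for the negation □q ∧ ◇¬q:
1. □q ∧ ◇¬q, u
2. □q, u
3. ◇¬q, u
4. q, u
5. ¬q, v
6. q, v
Accessibility: uRu, uRv, vRv
Branch closes: q and ¬q both at v.
All branches of the negation close; one closing branch shown above.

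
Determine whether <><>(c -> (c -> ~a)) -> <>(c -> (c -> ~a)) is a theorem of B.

Not valid

Tableau for the negation ~(<><>(c -> (c -> ~a)) -> <>(c -> (c -> ~a))):
1. ~(<><>(c -> (c -> ~a)) -> <>(c -> (c -> ~a))), w0
2. <><>(c -> (c -> ~a)), w0   [~->-rule on 1]
3. ~<>(c -> (c -> ~a)), w0   [~->-rule on 1]
4. ~(c -> (c -> ~a)), w0   [~<>-rule on 3 via w0Rw0]
5. c, w0   [~->-rule on 4]
6. ~(c -> ~a), w0   [~->-rule on 4]
7. a, w0   [~->-rule on 6]
8. <>(c -> (c -> ~a)), w1   [<>-rule on 2: fresh world w1, w0Rw1]
9. ~(c -> (c -> ~a)), w1   [~<>-rule on 3 via w0Rw1]
10. c, w1   [~->-rule on 9]
11. ~(c -> ~a), w1   [~->-rule on 9]
12. a, w1   [~->-rule on 11]
13. c -> (c -> ~a), w2   [<>-rule on 8: fresh world w2, w1Rw2]
14. c -> ~a, w2   [->-rule on 13 (branches; this branch)]
15. ~a, w2   [->-rule on 14 (branches; this branch)]
Accessibility: w0Rw0, w0Rw1, w1Rw0, w1Rw1, w1Rw2, w2Rw1, w2Rw2
The negation has an open branch (countermodel exists).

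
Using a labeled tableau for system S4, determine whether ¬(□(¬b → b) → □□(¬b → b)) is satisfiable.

1. ¬(□(¬b → b) → □□(¬b → b)), w0
2. □(¬b → b), w0
3. ¬□□(¬b → b), w0
4. ¬b → b, w0
5. b, w0
6. ¬□(¬b → b), w1
7. ¬b → b, w1
8. b, w1
9. ¬(¬b → b), w2
10. ¬b, w2
11. ¬b → b, w2
12. b, w2
Accessibility: w0Rw0, w0Rw1, w0Rw2, w1Rw1, w1Rw2, w2Rw2
Branch closes: b and ¬b both at w2.
Every branch closes; the branch above is one of them.

Unsatisfiable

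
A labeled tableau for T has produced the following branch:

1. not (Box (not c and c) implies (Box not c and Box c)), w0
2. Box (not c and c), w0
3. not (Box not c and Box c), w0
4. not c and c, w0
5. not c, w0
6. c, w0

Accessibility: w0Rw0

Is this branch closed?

Both c and not c appear at w0.

Yes, closed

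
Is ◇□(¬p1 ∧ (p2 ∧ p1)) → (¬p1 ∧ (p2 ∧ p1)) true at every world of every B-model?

Tableau for the negation ¬(◇□(¬p1 ∧ (p2 ∧ p1)) → (¬p1 ∧ (p2 ∧ p1))):
1. ¬(◇□(¬p1 ∧ (p2 ∧ p1)) → (¬p1 ∧ (p2 ∧ p1))), u
2. ◇□(¬p1 ∧ (p2 ∧ p1)), u   [¬→-rule on 1]
3. ¬(¬p1 ∧ (p2 ∧ p1)), u   [¬→-rule on 1]
4. ¬(p2 ∧ p1), u   [¬∧-rule on 3 (branches; this branch)]
5. ¬p1, u   [¬∧-rule on 4 (branches; this branch)]
6. □(¬p1 ∧ (p2 ∧ p1)), v   [◇-rule on 2: fresh world v, uRv]
7. ¬p1 ∧ (p2 ∧ p1), u   [□-rule on 6 via vRu]
8. p2 ∧ p1, u   [∧-rule on 7]
9. p2, u   [∧-rule on 8]
10. p1, u   [∧-rule on 8]
Accessibility: uRu, uRv, vRu, vRv
Branch closes: p1 and ¬p1 both at u.
Every branch of the negation's tableau closes; the branch above is one of them.

Valid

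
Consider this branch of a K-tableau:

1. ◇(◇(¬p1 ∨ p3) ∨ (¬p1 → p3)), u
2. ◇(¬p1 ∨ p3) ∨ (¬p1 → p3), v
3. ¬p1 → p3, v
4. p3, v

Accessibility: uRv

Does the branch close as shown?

There is no literal clash: for every atom and world, at most one sign appears.

No, open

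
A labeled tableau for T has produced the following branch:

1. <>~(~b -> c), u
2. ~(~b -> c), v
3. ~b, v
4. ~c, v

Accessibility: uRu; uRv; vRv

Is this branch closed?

Open

No atom appears with both signs at the same world.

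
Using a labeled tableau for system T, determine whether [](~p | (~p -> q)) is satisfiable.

1. [](~p | (~p -> q)), u
2. ~p | (~p -> q), u
3. ~p -> q, u
4. q, u
Accessibility: uRu

Satisfiable (open branch found)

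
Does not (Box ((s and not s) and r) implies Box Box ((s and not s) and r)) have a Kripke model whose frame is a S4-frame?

1. not (Box ((s and not s) and r) implies Box Box ((s and not s) and r)), w0
2. Box ((s and not s) and r), w0   [neg-implies-rule on 1]
3. not Box Box ((s and not s) and r), w0   [neg-implies-rule on 1]
4. (s and not s) and r, w0   [Box-rule on 2 via w0Rw0]
5. s and not s, w0   [and-rule on 4]
6. r, w0   [and-rule on 4]
7. s, w0   [and-rule on 5]
8. not s, w0   [and-rule on 5]
Accessibility: w0Rw0
Branch closes: s and not s both at w0.
(One branch shown.) All branches close.

Unsatisfiable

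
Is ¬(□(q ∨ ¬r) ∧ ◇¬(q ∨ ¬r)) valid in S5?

Valid

Tableau for the negation □(q ∨ ¬r) ∧ ◇¬(q ∨ ¬r):
1. □(q ∨ ¬r) ∧ ◇¬(q ∨ ¬r), w0
2. □(q ∨ ¬r), w0
3. ◇¬(q ∨ ¬r), w0
4. q ∨ ¬r, w0
5. ¬r, w0
6. ¬(q ∨ ¬r), w1
7. ¬q, w1
8. r, w1
9. q ∨ ¬r, w1
10. ¬r, w1
Accessibility: w0Rw0, w0Rw1, w1Rw0, w1Rw1
Branch closes: r and ¬r both at w1.
All branches of the negation close; one closing branch shown above.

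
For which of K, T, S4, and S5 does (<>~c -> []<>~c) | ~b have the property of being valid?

S5-tableau for the negation ~((<>~c -> []<>~c) | ~b):
1. ~((<>~c -> []<>~c) | ~b), u
2. ~(<>~c -> []<>~c), u
3. b, u
4. <>~c, u
5. ~[]<>~c, u
6. ~c, v
7. ~<>~c, w
8. c, u
9. c, v
Accessibility: uRu, uRv, uRw, vRu, vRv, vRw, wRu, wRv, wRw
Branch closes: c and ~c both at v.
Every branch closes (one shown): valid in S5.
S4-tableau for the negation ~((<>~c -> []<>~c) | ~b):
1. ~((<>~c -> []<>~c) | ~b), u
2. ~(<>~c -> []<>~c), u
3. b, u
4. <>~c, u
5. ~[]<>~c, u
6. ~c, v
7. ~<>~c, w
8. c, w
Accessibility: uRu, uRv, uRw, vRv, wRw
Complete open branch: countermodel on an S4-frame, so not valid in S4, nor in K, T (the same frame is also a K-frame and a T-frame).

S5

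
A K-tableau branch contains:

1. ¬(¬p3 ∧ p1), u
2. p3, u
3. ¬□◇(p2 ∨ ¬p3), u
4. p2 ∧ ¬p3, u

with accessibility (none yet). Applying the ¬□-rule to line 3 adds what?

a fresh world v with uRv, and ¬◇(p2 ∨ ¬p3) at v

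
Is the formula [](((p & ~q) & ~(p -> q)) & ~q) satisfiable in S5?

Satisfiable (open branch found)

1. [](((p & ~q) & ~(p -> q)) & ~q), 0
2. ((p & ~q) & ~(p -> q)) & ~q, 0
3. (p & ~q) & ~(p -> q), 0
4. ~q, 0
5. p & ~q, 0
6. ~(p -> q), 0
7. p, 0
Accessibility: 0R0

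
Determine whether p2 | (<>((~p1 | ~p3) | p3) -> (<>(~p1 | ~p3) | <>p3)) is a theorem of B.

Valid in B

Tableau for the negation ~(p2 | (<>((~p1 | ~p3) | p3) -> (<>(~p1 | ~p3) | <>p3))):
1. ~(p2 | (<>((~p1 | ~p3) | p3) -> (<>(~p1 | ~p3) | <>p3))), 0
2. ~p2, 0   [~|-rule on 1]
3. ~(<>((~p1 | ~p3) | p3) -> (<>(~p1 | ~p3) | <>p3)), 0   [~|-rule on 1]
4. <>((~p1 | ~p3) | p3), 0   [~->-rule on 3]
5. ~(<>(~p1 | ~p3) | <>p3), 0   [~->-rule on 3]
6. ~<>(~p1 | ~p3), 0   [~|-rule on 5]
7. ~<>p3, 0   [~|-rule on 5]
8. ~(~p1 | ~p3), 0   [~<>-rule on 6 via 0R0]
9. p1, 0   [~|-rule on 8]
10. p3, 0   [~|-rule on 8]
11. ~p3, 0   [~<>-rule on 7 via 0R0]
Accessibility: 0R0
Branch closes: p3 and ~p3 both at 0.
Every branch of the negation's tableau closes; the branch above is one of them.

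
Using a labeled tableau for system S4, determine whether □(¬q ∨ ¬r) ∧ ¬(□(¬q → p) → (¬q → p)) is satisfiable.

Unsatisfiable

1. □(¬q ∨ ¬r) ∧ ¬(□(¬q → p) → (¬q → p)), u
2. □(¬q ∨ ¬r), u
3. ¬(□(¬q → p) → (¬q → p)), u
4. □(¬q → p), u
5. ¬(¬q → p), u
6. ¬q, u
7. ¬p, u
8. ¬q ∨ ¬r, u
9. ¬q → p, u
10. ¬r, u
11. p, u
Accessibility: uRu
Branch closes: p and ¬p both at u.
All branches of the tableau close; one closing branch shown above.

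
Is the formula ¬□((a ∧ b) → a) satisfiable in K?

1. ¬□((a ∧ b) → a), 0
2. ¬((a ∧ b) → a), 1
3. a ∧ b, 1
4. ¬a, 1
5. a, 1
6. b, 1
Accessibility: 0R1
Branch closes: a and ¬a both at 1.
(One branch shown.) All branches close.

No, unsatisfiable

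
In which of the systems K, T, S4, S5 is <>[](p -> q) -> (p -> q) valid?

S4-tableau for the negation ~(<>[](p -> q) -> (p -> q)):
1. ~(<>[](p -> q) -> (p -> q)), w0
2. <>[](p -> q), w0   [~->-rule on 1]
3. ~(p -> q), w0   [~->-rule on 1]
4. p, w0   [~->-rule on 3]
5. ~q, w0   [~->-rule on 3]
6. [](p -> q), w1   [<>-rule on 2: fresh world w1, w0Rw1]
7. p -> q, w1   [[]-rule on 6 via w1Rw1]
8. q, w1   [->-rule on 7 (branches; this branch)]
Accessibility: w0Rw0, w0Rw1, w1Rw1
Complete open branch: countermodel on an S4-frame, so not valid in S4, nor in K, T (the same frame is also a K-frame and a T-frame).
S5-tableau for the negation ~(<>[](p -> q) -> (p -> q)):
1. ~(<>[](p -> q) -> (p -> q)), w0
2. <>[](p -> q), w0   [~->-rule on 1]
3. ~(p -> q), w0   [~->-rule on 1]
4. p, w0   [~->-rule on 3]
5. ~q, w0   [~->-rule on 3]
6. [](p -> q), w1   [<>-rule on 2: fresh world w1, w0Rw1]
7. p -> q, w0   [[]-rule on 6 via w1Rw0]
8. p -> q, w1   [[]-rule on 6 via w1Rw1]
9. q, w0   [->-rule on 7 (branches; this branch)]
Accessibility: w0Rw0, w0Rw1, w1Rw0, w1Rw1
Branch closes: q and ~q both at w0.
Every branch closes (one shown): valid in S5.

S5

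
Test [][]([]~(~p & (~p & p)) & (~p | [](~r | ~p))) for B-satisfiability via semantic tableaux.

Satisfiable

1. [][]([]~(~p & (~p & p)) & (~p | [](~r | ~p))), w0
2. []([]~(~p & (~p & p)) & (~p | [](~r | ~p))), w0
3. []~(~p & (~p & p)) & (~p | [](~r | ~p)), w0
4. []~(~p & (~p & p)), w0
5. ~p | [](~r | ~p), w0
6. ~(~p & (~p & p)), w0
7. [](~r | ~p), w0
8. ~r | ~p, w0
9. ~(~p & p), w0
10. ~p, w0
Accessibility: w0Rw0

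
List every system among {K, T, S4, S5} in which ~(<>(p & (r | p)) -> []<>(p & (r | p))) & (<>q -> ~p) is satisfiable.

S5-tableau for the formula:
1. ~(<>(p & (r | p)) -> []<>(p & (r | p))) & (<>q -> ~p), 0
2. ~(<>(p & (r | p)) -> []<>(p & (r | p))), 0
3. <>q -> ~p, 0
4. <>(p & (r | p)), 0
5. ~[]<>(p & (r | p)), 0
6. ~<>q, 0
7. ~q, 0
8. p & (r | p), 1
9. p, 1
10. r | p, 1
11. ~q, 1
12. ~<>(p & (r | p)), 2
13. ~q, 2
14. ~(p & (r | p)), 0
15. ~(p & (r | p)), 1
16. ~(p & (r | p)), 2
17. ~(r | p), 0
18. ~r, 0
19. ~p, 0
20. ~(r | p), 1
21. ~r, 1
22. ~p, 1
Accessibility: 0R0, 0R1, 0R2, 1R0, 1R1, 1R2, 2R0, 2R1, 2R2
Branch closes: p and ~p both at 1.
Every branch closes (one shown): unsatisfiable in S5.
S4-tableau for the formula:
1. ~(<>(p & (r | p)) -> []<>(p & (r | p))) & (<>q -> ~p), 0
2. ~(<>(p & (r | p)) -> []<>(p & (r | p))), 0
3. <>q -> ~p, 0
4. <>(p & (r | p)), 0
5. ~[]<>(p & (r | p)), 0
6. ~p, 0
7. p & (r | p), 1
8. p, 1
9. r | p, 1
10. ~<>(p & (r | p)), 2
11. ~(p & (r | p)), 2
12. ~(r | p), 2
13. ~r, 2
14. ~p, 2
Accessibility: 0R0, 0R1, 0R2, 1R1, 2R2
Complete open branch: satisfiable in S4, hence also in K, T (this S4-model is also a K-model and a T-model).

K, T, S4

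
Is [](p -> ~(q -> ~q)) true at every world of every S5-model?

Tableau for the negation ~[](p -> ~(q -> ~q)):
1. ~[](p -> ~(q -> ~q)), w0
2. ~(p -> ~(q -> ~q)), w1
3. p, w1
4. q -> ~q, w1
5. ~q, w1
Accessibility: w0Rw0, w0Rw1, w1Rw0, w1Rw1
The negation has an open branch (countermodel exists).

Invalid (countermodel exists)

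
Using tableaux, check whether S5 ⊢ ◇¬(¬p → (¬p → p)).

Tableau for the negation ¬◇¬(¬p → (¬p → p)):
1. ¬◇¬(¬p → (¬p → p)), u
2. ¬p → (¬p → p), u   [¬◇-rule on 1 via uRu]
3. ¬p → p, u   [→-rule on 2 (branches; this branch)]
4. p, u   [→-rule on 3 (branches; this branch)]
Accessibility: uRu
The negation has an open branch (countermodel exists).

No, not valid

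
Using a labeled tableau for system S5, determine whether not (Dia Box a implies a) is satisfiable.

1. not (Dia Box a implies a), w0
2. Dia Box a, w0
3. not a, w0
4. Box a, w1
5. a, w0
Accessibility: w0Rw0, w0Rw1, w1Rw0, w1Rw1
Branch closes: a and not a both at w0.
All branches of the tableau close; one closing branch shown above.

Unsatisfiable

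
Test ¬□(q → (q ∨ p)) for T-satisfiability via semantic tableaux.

No, unsatisfiable

1. ¬□(q → (q ∨ p)), 0
2. ¬(q → (q ∨ p)), 1
3. q, 1
4. ¬(q ∨ p), 1
5. ¬q, 1
6. ¬p, 1
Accessibility: 0R0, 0R1, 1R1
Branch closes: q and ¬q both at 1.
(One branch shown.) All branches close.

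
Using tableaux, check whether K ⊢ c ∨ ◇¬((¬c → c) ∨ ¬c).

Tableau for the negation ¬(c ∨ ◇¬((¬c → c) ∨ ¬c)):
1. ¬(c ∨ ◇¬((¬c → c) ∨ ¬c)), 0
2. ¬c, 0
3. ¬◇¬((¬c → c) ∨ ¬c), 0
The negation has an open branch (countermodel exists).

Invalid (countermodel exists)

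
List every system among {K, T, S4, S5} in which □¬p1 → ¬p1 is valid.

T, S4, S5

K-tableau for the negation ¬(□¬p1 → ¬p1):
1. ¬(□¬p1 → ¬p1), u
2. □¬p1, u
3. p1, u
Complete open branch: countermodel on a K-frame, so not valid in K.
T-tableau for the negation ¬(□¬p1 → ¬p1):
1. ¬(□¬p1 → ¬p1), u
2. □¬p1, u
3. p1, u
4. ¬p1, u
Accessibility: uRu
Branch closes: p1 and ¬p1 both at u.
Every branch closes (one shown): valid in T, hence also in S4, S5 (every theorem of T is a theorem of S4 and S5).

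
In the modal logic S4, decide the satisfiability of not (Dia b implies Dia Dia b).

1. not (Dia b implies Dia Dia b), u
2. Dia b, u
3. not Dia Dia b, u
4. not Dia b, u
5. not b, u
6. b, v
7. not Dia b, v
8. not b, v
Accessibility: uRu, uRv, vRv
Branch closes: b and not b both at v.
(One branch shown.) All branches close.

Unsatisfiable (every branch closes)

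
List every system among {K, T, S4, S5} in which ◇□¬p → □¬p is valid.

S5-tableau for the negation ¬(◇□¬p → □¬p):
1. ¬(◇□¬p → □¬p), 0
2. ◇□¬p, 0
3. ¬□¬p, 0
4. □¬p, 1
5. ¬p, 0
6. ¬p, 1
7. p, 2
8. ¬p, 2
Accessibility: 0R0, 0R1, 0R2, 1R0, 1R1, 1R2, 2R0, 2R1, 2R2
Branch closes: p and ¬p both at 2.
Every branch closes (one shown): valid in S5.
S4-tableau for the negation ¬(◇□¬p → □¬p):
1. ¬(◇□¬p → □¬p), 0
2. ◇□¬p, 0
3. ¬□¬p, 0
4. □¬p, 1
5. ¬p, 1
6. p, 2
Accessibility: 0R0, 0R1, 0R2, 1R1, 2R2
Complete open branch: countermodel on an S4-frame, so not valid in S4, nor in K, T (the same frame is also a K-frame and a T-frame).

S5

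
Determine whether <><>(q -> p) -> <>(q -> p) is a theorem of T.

No, not valid

Tableau for the negation ~(<><>(q -> p) -> <>(q -> p)):
1. ~(<><>(q -> p) -> <>(q -> p)), u
2. <><>(q -> p), u   [~->-rule on 1]
3. ~<>(q -> p), u   [~->-rule on 1]
4. ~(q -> p), u   [~<>-rule on 3 via uRu]
5. q, u   [~->-rule on 4]
6. ~p, u   [~->-rule on 4]
7. <>(q -> p), v   [<>-rule on 2: fresh world v, uRv]
8. ~(q -> p), v   [~<>-rule on 3 via uRv]
9. q, v   [~->-rule on 8]
10. ~p, v   [~->-rule on 8]
11. q -> p, w   [<>-rule on 7: fresh world w, vRw]
12. p, w   [->-rule on 11 (branches; this branch)]
Accessibility: uRu, uRv, vRv, vRw, wRw
The negation has an open branch (countermodel exists).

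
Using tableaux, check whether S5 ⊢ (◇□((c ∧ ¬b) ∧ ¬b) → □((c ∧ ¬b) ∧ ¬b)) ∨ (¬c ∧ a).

Tableau for the negation ¬((◇□((c ∧ ¬b) ∧ ¬b) → □((c ∧ ¬b) ∧ ¬b)) ∨ (¬c ∧ a)):
1. ¬((◇□((c ∧ ¬b) ∧ ¬b) → □((c ∧ ¬b) ∧ ¬b)) ∨ (¬c ∧ a)), u
2. ¬(◇□((c ∧ ¬b) ∧ ¬b) → □((c ∧ ¬b) ∧ ¬b)), u
3. ¬(¬c ∧ a), u
4. ◇□((c ∧ ¬b) ∧ ¬b), u
5. ¬□((c ∧ ¬b) ∧ ¬b), u
6. ¬a, u
7. □((c ∧ ¬b) ∧ ¬b), v
8. (c ∧ ¬b) ∧ ¬b, u
9. c ∧ ¬b, u
10. ¬b, u
11. c, u
12. (c ∧ ¬b) ∧ ¬b, v
13. c ∧ ¬b, v
14. ¬b, v
15. c, v
16. ¬((c ∧ ¬b) ∧ ¬b), w
17. (c ∧ ¬b) ∧ ¬b, w
18. c ∧ ¬b, w
19. ¬b, w
20. c, w
21. ¬(c ∧ ¬b), w
22. b, w
Accessibility: uRu, uRv, uRw, vRu, vRv, vRw, wRu, wRv, wRw
Branch closes: b and ¬b both at w.
Every branch of the negation's tableau closes; the branch above is one of them.

Yes, valid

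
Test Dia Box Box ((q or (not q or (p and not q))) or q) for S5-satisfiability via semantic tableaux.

Satisfiable

1. Dia Box Box ((q or (not q or (p and not q))) or q), w0
2. Box Box ((q or (not q or (p and not q))) or q), w1   [Dia-rule on 1: fresh world w1, w0Rw1]
3. Box ((q or (not q or (p and not q))) or q), w0   [Box-rule on 2 via w1Rw0]
4. Box ((q or (not q or (p and not q))) or q), w1   [Box-rule on 2 via w1Rw1]
5. (q or (not q or (p and not q))) or q, w0   [Box-rule on 3 via w0Rw0]
6. (q or (not q or (p and not q))) or q, w1   [Box-rule on 3 via w0Rw1]
7. q, w0   [or-rule on 5 (branches; this branch)]
8. q, w1   [or-rule on 6 (branches; this branch)]
Accessibility: w0Rw0, w0Rw1, w1Rw0, w1Rw1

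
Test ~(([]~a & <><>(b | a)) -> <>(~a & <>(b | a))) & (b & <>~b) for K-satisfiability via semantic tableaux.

1. ~(([]~a & <><>(b | a)) -> <>(~a & <>(b | a))) & (b & <>~b), 0
2. ~(([]~a & <><>(b | a)) -> <>(~a & <>(b | a))), 0   [&-rule on 1]
3. b & <>~b, 0   [&-rule on 1]
4. []~a & <><>(b | a), 0   [~->-rule on 2]
5. ~<>(~a & <>(b | a)), 0   [~->-rule on 2]
6. b, 0   [&-rule on 3]
7. <>~b, 0   [&-rule on 3]
8. []~a, 0   [&-rule on 4]
9. <><>(b | a), 0   [&-rule on 4]
10. ~b, 1   [<>-rule on 7: fresh world 1, 0R1]
11. ~(~a & <>(b | a)), 1   [~<>-rule on 5 via 0R1]
12. ~a, 1   [[]-rule on 8 via 0R1]
13. ~<>(b | a), 1   [~&-rule on 11 (branches; this branch)]
14. <>(b | a), 2   [<>-rule on 9: fresh world 2, 0R2]
15. ~(~a & <>(b | a)), 2   [~<>-rule on 5 via 0R2]
16. ~a, 2   [[]-rule on 8 via 0R2]
17. ~<>(b | a), 2   [~&-rule on 15 (branches; this branch)]
18. b | a, 3   [<>-rule on 14: fresh world 3, 2R3]
19. ~(b | a), 3   [~<>-rule on 17 via 2R3]
20. ~b, 3   [~|-rule on 19]
21. ~a, 3   [~|-rule on 19]
22. a, 3   [|-rule on 18 (branches; this branch)]
Accessibility: 0R1, 0R2, 2R3
Branch closes: a and ~a both at 3.
Every branch closes; the branch above is one of them.

Unsatisfiable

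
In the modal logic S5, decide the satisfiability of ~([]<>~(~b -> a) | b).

Satisfiable

1. ~([]<>~(~b -> a) | b), u
2. ~[]<>~(~b -> a), u
3. ~b, u
4. ~<>~(~b -> a), v
5. ~b -> a, u
6. ~b -> a, v
7. a, u
8. a, v
Accessibility: uRu, uRv, vRu, vRv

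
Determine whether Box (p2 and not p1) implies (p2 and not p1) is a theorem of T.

Tableau for the negation not (Box (p2 and not p1) implies (p2 and not p1)):
1. not (Box (p2 and not p1) implies (p2 and not p1)), w0
2. Box (p2 and not p1), w0   [neg-implies-rule on 1]
3. not (p2 and not p1), w0   [neg-implies-rule on 1]
4. p2 and not p1, w0   [Box-rule on 2 via w0Rw0]
5. p2, w0   [and-rule on 4]
6. not p1, w0   [and-rule on 4]
7. p1, w0   [neg-and-rule on 3 (branches; this branch)]
Accessibility: w0Rw0
Branch closes: p1 and not p1 both at w0.
All branches of the negation close; one closing branch shown above.

Valid in T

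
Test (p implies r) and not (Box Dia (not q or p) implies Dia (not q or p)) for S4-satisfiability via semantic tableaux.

1. (p implies r) and not (Box Dia (not q or p) implies Dia (not q or p)), 0
2. p implies r, 0
3. not (Box Dia (not q or p) implies Dia (not q or p)), 0
4. Box Dia (not q or p), 0
5. not Dia (not q or p), 0
6. Dia (not q or p), 0
7. not (not q or p), 0
8. q, 0
9. not p, 0
10. r, 0
11. not q or p, 1
12. Dia (not q or p), 1
13. not (not q or p), 1
14. q, 1
15. not p, 1
16. p, 1
Accessibility: 0R0, 0R1, 1R1
Branch closes: p and not p both at 1.
Every branch closes; the branch above is one of them.

No, unsatisfiable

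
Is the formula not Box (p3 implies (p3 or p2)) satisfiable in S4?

Unsatisfiable (every branch closes)

1. not Box (p3 implies (p3 or p2)), 0
2. not (p3 implies (p3 or p2)), 1
3. p3, 1
4. not (p3 or p2), 1
5. not p3, 1
6. not p2, 1
Accessibility: 0R0, 0R1, 1R1
Branch closes: p3 and not p3 both at 1.
(One branch shown.) All branches close.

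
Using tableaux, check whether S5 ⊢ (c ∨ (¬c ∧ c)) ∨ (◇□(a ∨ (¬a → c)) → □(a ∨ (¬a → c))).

Tableau for the negation ¬((c ∨ (¬c ∧ c)) ∨ (◇□(a ∨ (¬a → c)) → □(a ∨ (¬a → c)))):
1. ¬((c ∨ (¬c ∧ c)) ∨ (◇□(a ∨ (¬a → c)) → □(a ∨ (¬a → c)))), 0
2. ¬(c ∨ (¬c ∧ c)), 0
3. ¬(◇□(a ∨ (¬a → c)) → □(a ∨ (¬a → c))), 0
4. ¬c, 0
5. ¬(¬c ∧ c), 0
6. ◇□(a ∨ (¬a → c)), 0
7. ¬□(a ∨ (¬a → c)), 0
8. □(a ∨ (¬a → c)), 1
9. a ∨ (¬a → c), 0
10. a ∨ (¬a → c), 1
11. ¬a → c, 0
12. ¬a → c, 1
13. a, 0
14. c, 1
15. ¬(a ∨ (¬a → c)), 2
16. ¬a, 2
17. ¬(¬a → c), 2
18. ¬c, 2
19. a ∨ (¬a → c), 2
20. ¬a → c, 2
21. c, 2
Accessibility: 0R0, 0R1, 0R2, 1R0, 1R1, 1R2, 2R0, 2R1, 2R2
Branch closes: c and ¬c both at 2.
Every branch of the negation's tableau closes; the branch above is one of them.

Yes, valid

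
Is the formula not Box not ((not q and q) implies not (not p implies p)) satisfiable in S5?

1. not Box not ((not q and q) implies not (not p implies p)), 0
2. (not q and q) implies not (not p implies p), 1   [neg-Box-rule on 1: fresh world 1, 0R1]
3. not (not p implies p), 1   [implies-rule on 2 (branches; this branch)]
4. not p, 1   [neg-implies-rule on 3]
Accessibility: 0R0, 0R1, 1R0, 1R1

Yes, satisfiable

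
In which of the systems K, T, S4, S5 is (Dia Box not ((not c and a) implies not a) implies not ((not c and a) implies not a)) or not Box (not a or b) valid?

S5-tableau for the negation not ((Dia Box not ((not c and a) implies not a) implies not ((not c and a) implies not a)) or not Box (not a or b)):
1. not ((Dia Box not ((not c and a) implies not a) implies not ((not c and a) implies not a)) or not Box (not a or b)), 0
2. not (Dia Box not ((not c and a) implies not a) implies not ((not c and a) implies not a)), 0   [neg-or-rule on 1]
3. Box (not a or b), 0   [neg-or-rule on 1]
4. Dia Box not ((not c and a) implies not a), 0   [neg-implies-rule on 2]
5. (not c and a) implies not a, 0   [neg-implies-rule on 2]
6. not a or b, 0   [Box-rule on 3 via 0R0]
7. not (not c and a), 0   [implies-rule on 5 (branches; this branch)]
8. b, 0   [or-rule on 6 (branches; this branch)]
9. c, 0   [neg-and-rule on 7 (branches; this branch)]
10. Box not ((not c and a) implies not a), 1   [Dia-rule on 4: fresh world 1, 0R1]
11. not a or b, 1   [Box-rule on 3 via 0R1]
12. not ((not c and a) implies not a), 0   [Box-rule on 10 via 1R0]
13. not c and a, 0   [neg-implies-rule on 12]
14. a, 0   [neg-implies-rule on 12]
15. not c, 0   [and-rule on 13]
Accessibility: 0R0, 0R1, 1R0, 1R1
Branch closes: c and not c both at 0.
Every branch closes (one shown): valid in S5.
S4-tableau for the negation not ((Dia Box not ((not c and a) implies not a) implies not ((not c and a) implies not a)) or not Box (not a or b)):
1. not ((Dia Box not ((not c and a) implies not a) implies not ((not c and a) implies not a)) or not Box (not a or b)), 0
2. not (Dia Box not ((not c and a) implies not a) implies not ((not c and a) implies not a)), 0   [neg-or-rule on 1]
3. Box (not a or b), 0   [neg-or-rule on 1]
4. Dia Box not ((not c and a) implies not a), 0   [neg-implies-rule on 2]
5. (not c and a) implies not a, 0   [neg-implies-rule on 2]
6. not a or b, 0   [Box-rule on 3 via 0R0]
7. not a, 0   [implies-rule on 5 (branches; this branch)]
8. b, 0   [or-rule on 6 (branches; this branch)]
9. Box not ((not c and a) implies not a), 1   [Dia-rule on 4: fresh world 1, 0R1]
10. not a or b, 1   [Box-rule on 3 via 0R1]
11. not ((not c and a) implies not a), 1   [Box-rule on 9 via 1R1]
12. not c and a, 1   [neg-implies-rule on 11]
13. a, 1   [neg-implies-rule on 11]
14. not c, 1   [and-rule on 12]
15. b, 1   [or-rule on 10 (branches; this branch)]
Accessibility: 0R0, 0R1, 1R1
Complete open branch: countermodel on an S4-frame, so not valid in S4, nor in K, T (the same frame is also a K-frame and a T-frame).

S5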